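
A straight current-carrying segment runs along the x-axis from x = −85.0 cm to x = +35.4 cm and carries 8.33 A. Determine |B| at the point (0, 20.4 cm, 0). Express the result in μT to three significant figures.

B ≈ 7.51 μT

For a finite straight segment, B = (μ₀I/4πd)(sinθ₁ + sinθ₂), where θ₁, θ₂ are the angles from the perpendicular to each end.
The perpendicular distance is d = 0.204 m; the end-offsets along the wire are a = 0.85 m and b = 0.354 m.
sinθ₁ = 0.85/√(0.85²+0.204²) = 0.9724; sinθ₂ = 0.354/√(0.354²+0.204²) = 0.8664.
B = (4π×10⁻⁷ × 8.33) / (4π × 0.204) × (0.9724 + 0.8664) = 7.51×10⁻⁶ T.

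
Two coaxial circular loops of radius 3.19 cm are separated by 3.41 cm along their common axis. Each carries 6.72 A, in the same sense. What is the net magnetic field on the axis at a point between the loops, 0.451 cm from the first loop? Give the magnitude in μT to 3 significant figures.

B ≈ 181 μT

Each loop contributes B = μ₀IR²/[2(R²+z²)^(3/2)] on the axis, with z measured from that loop.
Loop 1 (z = 0.00451 m): B₁ = 1.28×10⁻⁴ T. Loop 2 (z = 0.02959 m): B₂ = 5.22×10⁻⁵ T.
The fields add: B = B₁ + B₂ = 1.81×10⁻⁴ T.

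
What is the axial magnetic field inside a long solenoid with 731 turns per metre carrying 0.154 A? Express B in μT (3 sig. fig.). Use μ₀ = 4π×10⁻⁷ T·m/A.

Inside a long solenoid, B = μ₀nI with n = 731 turns/m.
B = 4π×10⁻⁷ × 731 × 0.154 = 1.41×10⁻⁴ T.

B ≈ 141 μT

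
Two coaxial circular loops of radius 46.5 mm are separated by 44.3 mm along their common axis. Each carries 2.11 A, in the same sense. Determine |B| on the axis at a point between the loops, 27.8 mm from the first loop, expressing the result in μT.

B ≈ 41.9 μT

Each loop contributes B = μ₀IR²/[2(R²+z²)^(3/2)] on the axis, with z measured from that loop.
Loop 1 (z = 0.0278 m): B₁ = 1.80×10⁻⁵ T. Loop 2 (z = 0.0165 m): B₂ = 2.39×10⁻⁵ T.
The fields add: B = B₁ + B₂ = 4.19×10⁻⁵ T.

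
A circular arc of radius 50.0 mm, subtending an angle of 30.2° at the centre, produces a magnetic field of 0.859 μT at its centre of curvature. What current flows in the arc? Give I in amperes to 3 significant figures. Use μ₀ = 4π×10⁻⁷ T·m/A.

For a circular arc, B = μ₀Iφ/(4πR) with φ in radians; here φ = 0.5271 rad.
So I = 4πRB/(μ₀φ) = 4π × 0.05 × 8.59×10⁻⁷ / (4π×10⁻⁷ × 0.5271) = 0.815 A.

I ≈ 0.815 A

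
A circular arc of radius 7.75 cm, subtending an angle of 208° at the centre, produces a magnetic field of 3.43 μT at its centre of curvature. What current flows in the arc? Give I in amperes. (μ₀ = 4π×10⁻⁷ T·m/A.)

I ≈ 0.732 A

For a circular arc, B = μ₀Iφ/(4πR) with φ in radians; here φ = 3.63 rad.
So I = 4πRB/(μ₀φ) = 4π × 0.0775 × 3.43×10⁻⁶ / (4π×10⁻⁷ × 3.63) = 0.732 A.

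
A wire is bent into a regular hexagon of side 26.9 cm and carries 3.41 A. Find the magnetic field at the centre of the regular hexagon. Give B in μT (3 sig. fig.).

Each side is a finite straight segment at perpendicular distance d = a/(2 tan(π/6)) = 0.233 m from the centre, with end-angles ±π/6.
One side contributes B₁ = (μ₀I/4πd)·2 sin(π/6) = 1.46×10⁻⁶ T.
All 6 sides add in the same direction: B = 6 × 1.46×10⁻⁶ = 8.78×10⁻⁶ T.

B ≈ 8.78 μT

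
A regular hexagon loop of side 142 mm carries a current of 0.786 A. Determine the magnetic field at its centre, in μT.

Each side is a finite straight segment at perpendicular distance d = a/(2 tan(π/6)) = 0.123 m from the centre, with end-angles ±π/6.
One side contributes B₁ = (μ₀I/4πd)·2 sin(π/6) = 6.39×10⁻⁷ T.
All 6 sides add in the same direction: B = 6 × 6.39×10⁻⁷ = 3.83×10⁻⁶ T.

B ≈ 3.83 μT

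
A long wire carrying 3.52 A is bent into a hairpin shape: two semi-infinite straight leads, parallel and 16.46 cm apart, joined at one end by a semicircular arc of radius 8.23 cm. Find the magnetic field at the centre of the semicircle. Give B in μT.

The semicircular arc contributes B_arc = μ₀I·π/(4πR) = μ₀I/(4R) = 1.34×10⁻⁵ T.
Each semi-infinite lead is at perpendicular distance R = 0.0823 m from the centre, with the perpendicular foot at its near end, so it contributes μ₀I/(4πR); both point the same way, together 8.55×10⁻⁶ T.
Arc and leads all point the same direction: B = 1.34×10⁻⁵ + 8.55×10⁻⁶ = 2.20×10⁻⁵ T.

B ≈ 22.0 μT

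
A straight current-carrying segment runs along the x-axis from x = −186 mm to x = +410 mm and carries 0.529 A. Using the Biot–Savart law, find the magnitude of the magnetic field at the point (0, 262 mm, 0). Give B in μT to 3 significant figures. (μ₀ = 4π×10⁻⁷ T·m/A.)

B ≈ 0.287 μT

For a finite straight segment, B = (μ₀I/4πd)(sinθ₁ + sinθ₂), where θ₁, θ₂ are the angles from the perpendicular to each end.
The perpendicular distance is d = 0.262 m; the end-offsets along the wire are a = 0.186 m and b = 0.41 m.
sinθ₁ = 0.186/√(0.186²+0.262²) = 0.5789; sinθ₂ = 0.41/√(0.41²+0.262²) = 0.8426.
B = (4π×10⁻⁷ × 0.529) / (4π × 0.262) × (0.5789 + 0.8426) = 2.87×10⁻⁷ T.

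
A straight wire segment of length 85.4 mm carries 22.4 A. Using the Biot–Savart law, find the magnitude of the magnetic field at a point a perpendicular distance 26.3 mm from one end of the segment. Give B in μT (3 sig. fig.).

For a finite straight segment, B = (μ₀I/4πd)(sinθ₁ + sinθ₂), where θ₁, θ₂ are the angles from the perpendicular to each end.
The perpendicular foot is at one end, so the two end-offsets along the wire are 0 and L = 0.0854 m.
sinθ₁ = 0/√(0²+0.0263²) = 0.0000; sinθ₂ = 0.0854/√(0.0854²+0.0263²) = 0.9557.
B = (4π×10⁻⁷ × 22.4) / (4π × 0.0263) × (0.0000 + 0.9557) = 8.14×10⁻⁵ T.

B ≈ 81.4 μT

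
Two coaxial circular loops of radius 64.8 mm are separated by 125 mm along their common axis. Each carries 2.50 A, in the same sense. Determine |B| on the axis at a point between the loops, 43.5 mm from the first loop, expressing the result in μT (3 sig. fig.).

Each loop contributes B = μ₀IR²/[2(R²+z²)^(3/2)] on the axis, with z measured from that loop.
Loop 1 (z = 0.0435 m): B₁ = 1.39×10⁻⁵ T. Loop 2 (z = 0.0815 m): B₂ = 5.84×10⁻⁶ T.
The fields add: B = B₁ + B₂ = 1.97×10⁻⁵ T.

B ≈ 19.7 μT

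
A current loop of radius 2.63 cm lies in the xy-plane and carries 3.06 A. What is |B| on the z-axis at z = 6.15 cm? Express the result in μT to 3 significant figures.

On the axis of a circular loop, B = μ₀IR² / [2(R²+z²)^(3/2)].
R² + z² = (0.0263)² + (0.0615)² = 0.004474 m², and (R²+z²)^(3/2) = 2.99×10⁻⁴ m³.
B = (4π×10⁻⁷ × 3.06 × 0.0006917) / (2 × 2.99×10⁻⁴) = 4.44×10⁻⁶ T.

B ≈ 4.44 μT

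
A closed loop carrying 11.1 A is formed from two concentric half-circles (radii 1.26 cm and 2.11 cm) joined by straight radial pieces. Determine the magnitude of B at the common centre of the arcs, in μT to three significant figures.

B ≈ 111 μT

The radial connectors point toward the centre, so dl × r̂ = 0 and they contribute nothing.
Each semicircle gives μ₀I/(4R): inner arc 2.77×10⁻⁴ T, outer arc 1.65×10⁻⁴ T.
The two arcs carry current in opposite angular senses, so their fields oppose: B = |2.77×10⁻⁴ − 1.65×10⁻⁴| = 1.11×10⁻⁴ T.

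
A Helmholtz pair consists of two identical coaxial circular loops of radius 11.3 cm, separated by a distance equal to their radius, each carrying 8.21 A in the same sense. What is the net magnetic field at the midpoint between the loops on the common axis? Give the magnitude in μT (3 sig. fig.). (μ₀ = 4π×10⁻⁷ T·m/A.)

B ≈ 65.3 μT

Each loop contributes B = μ₀IR²/[2(R²+z²)^(3/2)] on the axis, with z measured from that loop.
Loop 1 (z = 0.0565 m): B₁ = 3.27×10⁻⁵ T. Loop 2 (z = 0.0565 m): B₂ = 3.27×10⁻⁵ T.
The fields add: B = B₁ + B₂ = 6.53×10⁻⁵ T.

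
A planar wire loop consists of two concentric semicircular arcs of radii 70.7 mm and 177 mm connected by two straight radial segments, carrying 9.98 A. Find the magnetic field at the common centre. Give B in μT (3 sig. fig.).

B ≈ 26.6 μT

The radial connectors point toward the centre, so dl × r̂ = 0 and they contribute nothing.
Each semicircle gives μ₀I/(4R): inner arc 4.43×10⁻⁵ T, outer arc 1.77×10⁻⁵ T.
The two arcs carry current in opposite angular senses, so their fields oppose: B = |4.43×10⁻⁵ − 1.77×10⁻⁵| = 2.66×10⁻⁵ T.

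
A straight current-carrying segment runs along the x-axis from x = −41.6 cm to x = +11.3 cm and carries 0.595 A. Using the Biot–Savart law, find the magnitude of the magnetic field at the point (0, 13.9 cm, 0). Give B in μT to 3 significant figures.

For a finite straight segment, B = (μ₀I/4πd)(sinθ₁ + sinθ₂), where θ₁, θ₂ are the angles from the perpendicular to each end.
The perpendicular distance is d = 0.139 m; the end-offsets along the wire are a = 0.416 m and b = 0.113 m.
sinθ₁ = 0.416/√(0.416²+0.139²) = 0.9485; sinθ₂ = 0.113/√(0.113²+0.139²) = 0.6308.
B = (4π×10⁻⁷ × 0.595) / (4π × 0.139) × (0.9485 + 0.6308) = 6.76×10⁻⁷ T.

B ≈ 0.676 μT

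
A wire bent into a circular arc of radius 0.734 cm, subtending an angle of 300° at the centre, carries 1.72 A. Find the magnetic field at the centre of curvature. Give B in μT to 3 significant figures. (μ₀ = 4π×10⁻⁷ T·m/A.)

The Biot–Savart field of a circular arc at its centre is B = μ₀Iφ/(4πR), with φ = 5.236 rad.
B = (4π×10⁻⁷ × 1.72 × 5.236) / (4π × 0.00734) = 1.23×10⁻⁴ T.

B ≈ 123 μT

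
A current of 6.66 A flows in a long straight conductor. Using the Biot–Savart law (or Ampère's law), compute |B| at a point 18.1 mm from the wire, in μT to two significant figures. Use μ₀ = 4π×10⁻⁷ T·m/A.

For an infinitely long straight wire, B = μ₀I/(2πd).
B = (4π×10⁻⁷ × 6.66) / (2π × 0.0181) = 7.36×10⁻⁵ T.

B ≈ 74 μT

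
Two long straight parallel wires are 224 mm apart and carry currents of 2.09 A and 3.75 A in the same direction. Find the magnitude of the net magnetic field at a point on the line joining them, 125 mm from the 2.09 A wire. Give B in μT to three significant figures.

B ≈ 4.23 μT

Each long wire gives B = μ₀I/(2πd). Distances are d₁ = 0.125 m and d₂ = 0.099 m.
B₁ = 3.34×10⁻⁶ T, B₂ = 7.58×10⁻⁶ T.
Between parallel currents the two contributions point in opposite directions, so they subtract. B = |B₁ − B₂| = |3.34×10⁻⁶ − 7.58×10⁻⁶| = 4.23×10⁻⁶ T.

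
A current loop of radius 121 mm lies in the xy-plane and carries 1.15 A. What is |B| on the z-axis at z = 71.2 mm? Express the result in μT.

B ≈ 3.82 μT

On the axis of a circular loop, B = μ₀IR² / [2(R²+z²)^(3/2)].
R² + z² = (0.121)² + (0.0712)² = 0.01971 m², and (R²+z²)^(3/2) = 2.77×10⁻³ m³.
B = (4π×10⁻⁷ × 1.15 × 0.01464) / (2 × 2.77×10⁻³) = 3.82×10⁻⁶ T.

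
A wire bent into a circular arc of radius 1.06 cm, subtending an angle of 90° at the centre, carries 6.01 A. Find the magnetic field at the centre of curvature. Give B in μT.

The Biot–Savart field of a circular arc at its centre is B = μ₀Iφ/(4πR), with φ = 1.571 rad.
B = (4π×10⁻⁷ × 6.01 × 1.571) / (4π × 0.0106) = 8.91×10⁻⁵ T.

B ≈ 89.1 μT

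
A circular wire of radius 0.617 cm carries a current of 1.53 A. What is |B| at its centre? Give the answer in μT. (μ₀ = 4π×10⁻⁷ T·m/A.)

B ≈ 156 μT

At the centre of a circular loop the Biot–Savart law gives B = μ₀I/(2R).
B = (4π×10⁻⁷ × 1.53) / (2 × 0.00617) = 1.56×10⁻⁴ T.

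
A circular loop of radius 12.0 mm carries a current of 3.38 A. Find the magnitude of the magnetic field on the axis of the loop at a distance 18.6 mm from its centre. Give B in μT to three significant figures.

On the axis of a circular loop, B = μ₀IR² / [2(R²+z²)^(3/2)].
R² + z² = (0.012)² + (0.0186)² = 0.00049 m², and (R²+z²)^(3/2) = 1.08×10⁻⁵ m³.
B = (4π×10⁻⁷ × 3.38 × 0.000144) / (2 × 1.08×10⁻⁵) = 2.82×10⁻⁵ T.

B ≈ 28.2 μT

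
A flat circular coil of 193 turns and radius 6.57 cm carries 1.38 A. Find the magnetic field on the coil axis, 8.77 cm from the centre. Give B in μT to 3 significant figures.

B ≈ 549 μT

For an N-turn flat coil, B = Nμ₀IR²/[2(R²+z²)^(3/2)] with R = 0.0657 m, z = 0.0877 m.
B = 193 × 2.84×10⁻⁶ T = 5.49×10⁻⁴ T.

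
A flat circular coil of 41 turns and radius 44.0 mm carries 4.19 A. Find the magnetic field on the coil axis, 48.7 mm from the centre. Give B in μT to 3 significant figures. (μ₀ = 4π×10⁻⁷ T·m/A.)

For an N-turn flat coil, B = Nμ₀IR²/[2(R²+z²)^(3/2)] with R = 0.044 m, z = 0.0487 m.
B = 41 × 1.80×10⁻⁵ T = 7.39×10⁻⁴ T.

B ≈ 739 μT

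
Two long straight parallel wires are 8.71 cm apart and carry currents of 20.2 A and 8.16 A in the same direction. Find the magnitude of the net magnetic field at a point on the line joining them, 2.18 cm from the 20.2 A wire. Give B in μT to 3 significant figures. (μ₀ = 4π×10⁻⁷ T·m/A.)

B ≈ 160 μT

Each long wire gives B = μ₀I/(2πd). Distances are d₁ = 0.0218 m and d₂ = 0.0653 m.
B₁ = 1.85×10⁻⁴ T, B₂ = 2.50×10⁻⁵ T.
Between parallel currents the two contributions point in opposite directions, so they subtract. B = |B₁ − B₂| = |1.85×10⁻⁴ − 2.50×10⁻⁵| = 1.60×10⁻⁴ T.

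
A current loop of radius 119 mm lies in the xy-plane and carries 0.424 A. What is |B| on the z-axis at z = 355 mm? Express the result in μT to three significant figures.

On the axis of a circular loop, B = μ₀IR² / [2(R²+z²)^(3/2)].
R² + z² = (0.119)² + (0.355)² = 0.1402 m², and (R²+z²)^(3/2) = 5.25×10⁻² m³.
B = (4π×10⁻⁷ × 0.424 × 0.01416) / (2 × 5.25×10⁻²) = 7.19×10⁻⁸ T.

B ≈ 0.0719 μT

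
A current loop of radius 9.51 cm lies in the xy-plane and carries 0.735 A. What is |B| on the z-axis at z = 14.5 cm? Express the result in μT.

On the axis of a circular loop, B = μ₀IR² / [2(R²+z²)^(3/2)].
R² + z² = (0.0951)² + (0.145)² = 0.03007 m², and (R²+z²)^(3/2) = 5.21×10⁻³ m³.
B = (4π×10⁻⁷ × 0.735 × 0.009044) / (2 × 5.21×10⁻³) = 8.01×10⁻⁷ T.

B ≈ 0.801 μT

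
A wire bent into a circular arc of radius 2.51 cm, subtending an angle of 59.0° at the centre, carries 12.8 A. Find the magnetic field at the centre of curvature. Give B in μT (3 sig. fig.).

The Biot–Savart field of a circular arc at its centre is B = μ₀Iφ/(4πR), with φ = 1.03 rad.
B = (4π×10⁻⁷ × 12.8 × 1.03) / (4π × 0.0251) = 5.25×10⁻⁵ T.

B ≈ 52.5 μT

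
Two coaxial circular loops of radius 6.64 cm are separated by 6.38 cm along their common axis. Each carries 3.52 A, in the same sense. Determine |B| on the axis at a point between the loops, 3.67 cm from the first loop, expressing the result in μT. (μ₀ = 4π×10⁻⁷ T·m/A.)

B ≈ 48.8 μT

Each loop contributes B = μ₀IR²/[2(R²+z²)^(3/2)] on the axis, with z measured from that loop.
Loop 1 (z = 0.0367 m): B₁ = 2.23×10⁻⁵ T. Loop 2 (z = 0.0271 m): B₂ = 2.64×10⁻⁵ T.
The fields add: B = B₁ + B₂ = 4.88×10⁻⁵ T.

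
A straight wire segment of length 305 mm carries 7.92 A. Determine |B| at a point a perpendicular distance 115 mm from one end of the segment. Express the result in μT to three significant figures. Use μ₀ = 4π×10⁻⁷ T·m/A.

For a finite straight segment, B = (μ₀I/4πd)(sinθ₁ + sinθ₂), where θ₁, θ₂ are the angles from the perpendicular to each end.
The perpendicular foot is at one end, so the two end-offsets along the wire are 0 and L = 0.305 m.
sinθ₁ = 0/√(0²+0.115²) = 0.0000; sinθ₂ = 0.305/√(0.305²+0.115²) = 0.9357.
B = (4π×10⁻⁷ × 7.92) / (4π × 0.115) × (0.0000 + 0.9357) = 6.44×10⁻⁶ T.

B ≈ 6.44 μT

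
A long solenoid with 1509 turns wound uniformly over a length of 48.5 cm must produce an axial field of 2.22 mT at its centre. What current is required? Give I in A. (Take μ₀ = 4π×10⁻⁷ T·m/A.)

Inside a long solenoid B = μ₀nI with n = 3111 m⁻¹, so I = B/(μ₀n).
I = 2.22×10⁻³ / (4π×10⁻⁷ × 3111) = 0.568 A.

I ≈ 0.568 A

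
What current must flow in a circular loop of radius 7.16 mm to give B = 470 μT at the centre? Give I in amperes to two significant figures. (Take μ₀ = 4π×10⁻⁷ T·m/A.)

At the centre of a circular loop B = μ₀I/(2R), so I = 2RB/μ₀.
With R = 0.00716 m, I = 2 × 0.00716 × 4.70×10⁻⁴ / (4π×10⁻⁷) = 5.36 A.

I ≈ 5.4 A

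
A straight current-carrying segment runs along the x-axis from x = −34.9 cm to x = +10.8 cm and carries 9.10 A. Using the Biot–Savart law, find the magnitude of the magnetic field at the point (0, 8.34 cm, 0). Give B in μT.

B ≈ 19.2 μT

For a finite straight segment, B = (μ₀I/4πd)(sinθ₁ + sinθ₂), where θ₁, θ₂ are the angles from the perpendicular to each end.
The perpendicular distance is d = 0.0834 m; the end-offsets along the wire are a = 0.349 m and b = 0.108 m.
sinθ₁ = 0.349/√(0.349²+0.0834²) = 0.9726; sinθ₂ = 0.108/√(0.108²+0.0834²) = 0.7915.
B = (4π×10⁻⁷ × 9.10) / (4π × 0.0834) × (0.9726 + 0.7915) = 1.92×10⁻⁵ T.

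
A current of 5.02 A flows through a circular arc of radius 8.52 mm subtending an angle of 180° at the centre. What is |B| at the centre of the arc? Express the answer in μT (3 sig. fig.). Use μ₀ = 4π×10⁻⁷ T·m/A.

The Biot–Savart field of a circular arc at its centre is B = μ₀Iφ/(4πR), with φ = 3.142 rad.
B = (4π×10⁻⁷ × 5.02 × 3.142) / (4π × 0.00852) = 1.85×10⁻⁴ T.

B ≈ 185 μT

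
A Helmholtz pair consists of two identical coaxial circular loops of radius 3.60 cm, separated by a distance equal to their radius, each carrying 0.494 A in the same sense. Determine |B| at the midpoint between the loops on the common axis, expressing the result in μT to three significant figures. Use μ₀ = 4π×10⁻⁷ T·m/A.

Each loop contributes B = μ₀IR²/[2(R²+z²)^(3/2)] on the axis, with z measured from that loop.
Loop 1 (z = 0.018 m): B₁ = 6.17×10⁻⁶ T. Loop 2 (z = 0.018 m): B₂ = 6.17×10⁻⁶ T.
The fields add: B = B₁ + B₂ = 1.23×10⁻⁵ T.

B ≈ 12.3 μT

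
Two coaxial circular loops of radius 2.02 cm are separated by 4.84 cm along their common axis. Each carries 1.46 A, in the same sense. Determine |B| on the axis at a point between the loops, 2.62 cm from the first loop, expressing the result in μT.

B ≈ 24.2 μT

Each loop contributes B = μ₀IR²/[2(R²+z²)^(3/2)] on the axis, with z measured from that loop.
Loop 1 (z = 0.0262 m): B₁ = 1.03×10⁻⁵ T. Loop 2 (z = 0.0222 m): B₂ = 1.38×10⁻⁵ T.
The fields add: B = B₁ + B₂ = 2.42×10⁻⁵ T.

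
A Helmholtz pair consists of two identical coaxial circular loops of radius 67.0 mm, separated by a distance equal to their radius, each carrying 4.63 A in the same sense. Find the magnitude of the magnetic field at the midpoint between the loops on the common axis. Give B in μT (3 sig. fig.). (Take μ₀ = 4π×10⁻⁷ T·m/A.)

B ≈ 62.1 μT

Each loop contributes B = μ₀IR²/[2(R²+z²)^(3/2)] on the axis, with z measured from that loop.
Loop 1 (z = 0.0335 m): B₁ = 3.11×10⁻⁵ T. Loop 2 (z = 0.0335 m): B₂ = 3.11×10⁻⁵ T.
The fields add: B = B₁ + B₂ = 6.21×10⁻⁵ T.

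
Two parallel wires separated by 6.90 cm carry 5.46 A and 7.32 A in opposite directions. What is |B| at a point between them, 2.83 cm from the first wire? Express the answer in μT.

Each long wire gives B = μ₀I/(2πd). Distances are d₁ = 0.0283 m and d₂ = 0.0407 m.
B₁ = 3.86×10⁻⁵ T, B₂ = 3.60×10⁻⁵ T.
Between antiparallel currents both contributions point the same way, so they add. B = B₁ + B₂ = 3.86×10⁻⁵ + 3.60×10⁻⁵ = 7.46×10⁻⁵ T.

B ≈ 74.6 μT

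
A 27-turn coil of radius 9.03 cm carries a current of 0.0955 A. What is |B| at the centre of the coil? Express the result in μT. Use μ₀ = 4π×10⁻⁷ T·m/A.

For an N-turn flat coil, B = Nμ₀I/(2R) with R = 0.0903 m.
B = 27 × 6.65×10⁻⁷ T = 1.79×10⁻⁵ T.

B ≈ 17.9 μT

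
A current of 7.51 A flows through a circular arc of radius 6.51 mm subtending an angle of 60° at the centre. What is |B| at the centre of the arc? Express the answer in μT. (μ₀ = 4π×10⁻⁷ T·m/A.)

B ≈ 121 μT

The Biot–Savart field of a circular arc at its centre is B = μ₀Iφ/(4πR), with φ = 1.047 rad.
B = (4π×10⁻⁷ × 7.51 × 1.047) / (4π × 0.00651) = 1.21×10⁻⁴ T.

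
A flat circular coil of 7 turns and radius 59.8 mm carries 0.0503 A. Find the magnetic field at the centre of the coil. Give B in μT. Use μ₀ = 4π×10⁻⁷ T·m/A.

For an N-turn flat coil, B = Nμ₀I/(2R) with R = 0.0598 m.
B = 7 × 5.29×10⁻⁷ T = 3.70×10⁻⁶ T.

B ≈ 3.70 μT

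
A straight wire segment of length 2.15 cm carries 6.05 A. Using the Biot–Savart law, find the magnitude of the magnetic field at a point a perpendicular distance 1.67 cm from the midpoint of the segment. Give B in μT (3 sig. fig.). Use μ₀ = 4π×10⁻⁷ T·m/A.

For a finite straight segment, B = (μ₀I/4πd)(sinθ₁ + sinθ₂), where θ₁, θ₂ are the angles from the perpendicular to each end.
The perpendicular from the point meets the wire at its midpoint, so each end is L/2 = 0.01075 m away along the wire.
sinθ₁ = 0.01075/√(0.01075²+0.0167²) = 0.5413; sinθ₂ = 0.01075/√(0.01075²+0.0167²) = 0.5413.
B = (4π×10⁻⁷ × 6.05) / (4π × 0.0167) × (0.5413 + 0.5413) = 3.92×10⁻⁵ T.

B ≈ 39.2 μT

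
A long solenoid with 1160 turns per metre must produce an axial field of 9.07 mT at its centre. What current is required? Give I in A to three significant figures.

Inside a long solenoid B = μ₀nI with n = 1160 m⁻¹, so I = B/(μ₀n).
I = 9.07×10⁻³ / (4π×10⁻⁷ × 1160) = 6.22 A.

I ≈ 6.22 A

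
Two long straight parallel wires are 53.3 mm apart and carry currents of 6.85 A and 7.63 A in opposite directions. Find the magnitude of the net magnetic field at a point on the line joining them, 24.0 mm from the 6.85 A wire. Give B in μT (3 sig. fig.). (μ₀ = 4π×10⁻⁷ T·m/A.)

B ≈ 109 μT

Each long wire gives B = μ₀I/(2πd). Distances are d₁ = 0.024 m and d₂ = 0.0293 m.
B₁ = 5.71×10⁻⁵ T, B₂ = 5.21×10⁻⁵ T.
Between antiparallel currents both contributions point the same way, so they add. B = B₁ + B₂ = 5.71×10⁻⁵ + 5.21×10⁻⁵ = 1.09×10⁻⁴ T.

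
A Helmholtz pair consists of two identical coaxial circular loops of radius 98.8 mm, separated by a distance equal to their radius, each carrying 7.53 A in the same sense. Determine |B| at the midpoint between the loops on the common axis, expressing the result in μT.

B ≈ 68.5 μT

Each loop contributes B = μ₀IR²/[2(R²+z²)^(3/2)] on the axis, with z measured from that loop.
Loop 1 (z = 0.0494 m): B₁ = 3.43×10⁻⁵ T. Loop 2 (z = 0.0494 m): B₂ = 3.43×10⁻⁵ T.
The fields add: B = B₁ + B₂ = 6.85×10⁻⁵ T.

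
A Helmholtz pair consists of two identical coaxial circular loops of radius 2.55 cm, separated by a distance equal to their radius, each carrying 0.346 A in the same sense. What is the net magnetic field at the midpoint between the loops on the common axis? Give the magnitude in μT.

Each loop contributes B = μ₀IR²/[2(R²+z²)^(3/2)] on the axis, with z measured from that loop.
Loop 1 (z = 0.01275 m): B₁ = 6.10×10⁻⁶ T. Loop 2 (z = 0.01275 m): B₂ = 6.10×10⁻⁶ T.
The fields add: B = B₁ + B₂ = 1.22×10⁻⁵ T.

B ≈ 12.2 μT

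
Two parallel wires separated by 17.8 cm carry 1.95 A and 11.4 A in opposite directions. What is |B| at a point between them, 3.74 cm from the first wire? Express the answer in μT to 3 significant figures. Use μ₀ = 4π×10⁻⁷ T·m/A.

B ≈ 26.6 μT

Each long wire gives B = μ₀I/(2πd). Distances are d₁ = 0.0374 m and d₂ = 0.1406 m.
B₁ = 1.04×10⁻⁵ T, B₂ = 1.62×10⁻⁵ T.
Between antiparallel currents both contributions point the same way, so they add. B = B₁ + B₂ = 1.04×10⁻⁵ + 1.62×10⁻⁵ = 2.66×10⁻⁵ T.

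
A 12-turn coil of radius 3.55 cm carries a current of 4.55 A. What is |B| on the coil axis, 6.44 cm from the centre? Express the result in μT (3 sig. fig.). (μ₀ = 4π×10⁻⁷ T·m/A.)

B ≈ 109 μT

For an N-turn flat coil, B = Nμ₀IR²/[2(R²+z²)^(3/2)] with R = 0.0355 m, z = 0.0644 m.
B = 12 × 9.06×10⁻⁶ T = 1.09×10⁻⁴ T.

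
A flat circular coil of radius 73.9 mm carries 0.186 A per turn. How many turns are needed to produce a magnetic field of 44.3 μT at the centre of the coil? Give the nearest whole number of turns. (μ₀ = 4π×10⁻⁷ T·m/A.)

N = 28

For an N-turn coil, B = Nμ₀I/(2R). A single turn gives B₁ = 1.58×10⁻⁶ T with R = 0.0739 m.
N = B/B₁ = 4.43×10⁻⁵ / 1.58×10⁻⁶ = 28.01.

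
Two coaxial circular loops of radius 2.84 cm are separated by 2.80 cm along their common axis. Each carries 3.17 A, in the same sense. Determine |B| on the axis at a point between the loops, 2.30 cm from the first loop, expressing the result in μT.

Each loop contributes B = μ₀IR²/[2(R²+z²)^(3/2)] on the axis, with z measured from that loop.
Loop 1 (z = 0.023 m): B₁ = 3.29×10⁻⁵ T. Loop 2 (z = 0.005 m): B₂ = 6.70×10⁻⁵ T.
The fields add: B = B₁ + B₂ = 9.99×10⁻⁵ T.

B ≈ 99.9 μT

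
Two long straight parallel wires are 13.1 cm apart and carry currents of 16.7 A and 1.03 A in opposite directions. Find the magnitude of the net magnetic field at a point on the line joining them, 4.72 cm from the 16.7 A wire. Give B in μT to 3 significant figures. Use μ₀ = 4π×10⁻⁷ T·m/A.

Each long wire gives B = μ₀I/(2πd). Distances are d₁ = 0.0472 m and d₂ = 0.0838 m.
B₁ = 7.08×10⁻⁵ T, B₂ = 2.46×10⁻⁶ T.
Between antiparallel currents both contributions point the same way, so they add. B = B₁ + B₂ = 7.08×10⁻⁵ + 2.46×10⁻⁶ = 7.32×10⁻⁵ T.

B ≈ 73.2 μT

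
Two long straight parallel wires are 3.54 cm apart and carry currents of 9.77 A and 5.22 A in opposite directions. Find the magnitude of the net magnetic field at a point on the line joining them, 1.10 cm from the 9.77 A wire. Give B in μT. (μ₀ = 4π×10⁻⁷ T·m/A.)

B ≈ 220 μT

Each long wire gives B = μ₀I/(2πd). Distances are d₁ = 0.011 m and d₂ = 0.0244 m.
B₁ = 1.78×10⁻⁴ T, B₂ = 4.28×10⁻⁵ T.
Between antiparallel currents both contributions point the same way, so they add. B = B₁ + B₂ = 1.78×10⁻⁴ + 4.28×10⁻⁵ = 2.20×10⁻⁴ T.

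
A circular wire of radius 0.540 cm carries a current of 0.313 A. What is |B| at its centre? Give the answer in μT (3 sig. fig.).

At the centre of a circular loop the Biot–Savart law gives B = μ₀I/(2R).
B = (4π×10⁻⁷ × 0.313) / (2 × 0.0054) = 3.64×10⁻⁵ T.

B ≈ 36.4 μT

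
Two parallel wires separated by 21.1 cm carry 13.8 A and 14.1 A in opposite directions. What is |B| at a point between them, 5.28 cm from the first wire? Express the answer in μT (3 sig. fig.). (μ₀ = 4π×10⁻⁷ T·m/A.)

Each long wire gives B = μ₀I/(2πd). Distances are d₁ = 0.0528 m and d₂ = 0.1582 m.
B₁ = 5.23×10⁻⁵ T, B₂ = 1.78×10⁻⁵ T.
Between antiparallel currents both contributions point the same way, so they add. B = B₁ + B₂ = 5.23×10⁻⁵ + 1.78×10⁻⁵ = 7.01×10⁻⁵ T.

B ≈ 70.1 μT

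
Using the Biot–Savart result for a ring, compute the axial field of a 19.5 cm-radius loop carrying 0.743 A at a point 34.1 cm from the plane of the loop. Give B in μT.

B ≈ 0.293 μT

On the axis of a circular loop, B = μ₀IR² / [2(R²+z²)^(3/2)].
R² + z² = (0.195)² + (0.341)² = 0.1543 m², and (R²+z²)^(3/2) = 6.06×10⁻² m³.
B = (4π×10⁻⁷ × 0.743 × 0.03803) / (2 × 6.06×10⁻²) = 2.93×10⁻⁷ T.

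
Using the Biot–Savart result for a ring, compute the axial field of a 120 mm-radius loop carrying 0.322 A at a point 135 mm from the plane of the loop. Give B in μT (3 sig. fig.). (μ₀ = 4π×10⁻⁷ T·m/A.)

On the axis of a circular loop, B = μ₀IR² / [2(R²+z²)^(3/2)].
R² + z² = (0.12)² + (0.135)² = 0.03263 m², and (R²+z²)^(3/2) = 5.89×10⁻³ m³.
B = (4π×10⁻⁷ × 0.322 × 0.0144) / (2 × 5.89×10⁻³) = 4.94×10⁻⁷ T.

B ≈ 0.494 μT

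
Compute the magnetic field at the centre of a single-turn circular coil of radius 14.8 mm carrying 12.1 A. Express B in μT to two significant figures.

At the centre of a circular loop the Biot–Savart law gives B = μ₀I/(2R).
B = (4π×10⁻⁷ × 12.1) / (2 × 0.0148) = 5.14×10⁻⁴ T.

B ≈ 510 μT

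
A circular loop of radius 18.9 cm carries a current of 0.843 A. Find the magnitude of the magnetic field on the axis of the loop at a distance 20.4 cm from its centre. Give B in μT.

B ≈ 0.880 μT

On the axis of a circular loop, B = μ₀IR² / [2(R²+z²)^(3/2)].
R² + z² = (0.189)² + (0.204)² = 0.07734 m², and (R²+z²)^(3/2) = 2.15×10⁻² m³.
B = (4π×10⁻⁷ × 0.843 × 0.03572) / (2 × 2.15×10⁻²) = 8.80×10⁻⁷ T.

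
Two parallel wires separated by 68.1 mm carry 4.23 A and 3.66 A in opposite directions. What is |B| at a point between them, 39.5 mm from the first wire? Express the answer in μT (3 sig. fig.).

B ≈ 47.0 μT

Each long wire gives B = μ₀I/(2πd). Distances are d₁ = 0.0395 m and d₂ = 0.0286 m.
B₁ = 2.14×10⁻⁵ T, B₂ = 2.56×10⁻⁵ T.
Between antiparallel currents both contributions point the same way, so they add. B = B₁ + B₂ = 2.14×10⁻⁵ + 2.56×10⁻⁵ = 4.70×10⁻⁵ T.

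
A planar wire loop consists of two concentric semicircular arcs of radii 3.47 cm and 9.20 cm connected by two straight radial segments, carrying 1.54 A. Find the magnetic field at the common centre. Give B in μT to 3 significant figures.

The radial connectors point toward the centre, so dl × r̂ = 0 and they contribute nothing.
Each semicircle gives μ₀I/(4R): inner arc 1.39×10⁻⁵ T, outer arc 5.26×10⁻⁶ T.
The two arcs carry current in opposite angular senses, so their fields oppose: B = |1.39×10⁻⁵ − 5.26×10⁻⁶| = 8.68×10⁻⁶ T.

B ≈ 8.68 μT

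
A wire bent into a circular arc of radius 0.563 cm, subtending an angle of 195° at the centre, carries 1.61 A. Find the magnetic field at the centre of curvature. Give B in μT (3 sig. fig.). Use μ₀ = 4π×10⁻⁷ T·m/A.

B ≈ 97.3 μT

The Biot–Savart field of a circular arc at its centre is B = μ₀Iφ/(4πR), with φ = 3.403 rad.
B = (4π×10⁻⁷ × 1.61 × 3.403) / (4π × 0.00563) = 9.73×10⁻⁵ T.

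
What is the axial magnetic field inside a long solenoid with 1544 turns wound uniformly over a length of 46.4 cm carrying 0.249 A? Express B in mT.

B ≈ 1.04 mT

Inside a long solenoid, B = μ₀nI with n = 3328 turns/m.
B = 4π×10⁻⁷ × 3328 × 0.249 = 1.04×10⁻³ T.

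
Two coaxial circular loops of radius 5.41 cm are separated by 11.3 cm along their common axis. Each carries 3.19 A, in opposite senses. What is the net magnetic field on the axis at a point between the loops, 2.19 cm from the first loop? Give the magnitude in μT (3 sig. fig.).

B ≈ 24.6 μT

Each loop contributes B = μ₀IR²/[2(R²+z²)^(3/2)] on the axis, with z measured from that loop.
Loop 1 (z = 0.0219 m): B₁ = 2.95×10⁻⁵ T. Loop 2 (z = 0.0911 m): B₂ = 4.93×10⁻⁶ T.
The fields oppose: B = |B₁ − B₂| = 2.46×10⁻⁵ T.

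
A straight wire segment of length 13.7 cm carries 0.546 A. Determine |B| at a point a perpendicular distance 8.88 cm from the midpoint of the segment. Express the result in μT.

B ≈ 0.751 μT

For a finite straight segment, B = (μ₀I/4πd)(sinθ₁ + sinθ₂), where θ₁, θ₂ are the angles from the perpendicular to each end.
The perpendicular from the point meets the wire at its midpoint, so each end is L/2 = 0.0685 m away along the wire.
sinθ₁ = 0.0685/√(0.0685²+0.0888²) = 0.6108; sinθ₂ = 0.0685/√(0.0685²+0.0888²) = 0.6108.
B = (4π×10⁻⁷ × 0.546) / (4π × 0.0888) × (0.6108 + 0.6108) = 7.51×10⁻⁷ T.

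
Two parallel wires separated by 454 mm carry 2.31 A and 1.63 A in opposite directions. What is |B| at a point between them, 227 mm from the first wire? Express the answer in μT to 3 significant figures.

B ≈ 3.47 μT

Each long wire gives B = μ₀I/(2πd). Distances are d₁ = 0.227 m and d₂ = 0.227 m.
B₁ = 2.04×10⁻⁶ T, B₂ = 1.44×10⁻⁶ T.
Between antiparallel currents both contributions point the same way, so they add. B = B₁ + B₂ = 2.04×10⁻⁶ + 1.44×10⁻⁶ = 3.47×10⁻⁶ T.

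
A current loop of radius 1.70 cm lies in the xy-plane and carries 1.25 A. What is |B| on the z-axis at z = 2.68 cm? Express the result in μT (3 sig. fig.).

B ≈ 7.10 μT

On the axis of a circular loop, B = μ₀IR² / [2(R²+z²)^(3/2)].
R² + z² = (0.017)² + (0.0268)² = 0.001007 m², and (R²+z²)^(3/2) = 3.20×10⁻⁵ m³.
B = (4π×10⁻⁷ × 1.25 × 0.000289) / (2 × 3.20×10⁻⁵) = 7.10×10⁻⁶ T.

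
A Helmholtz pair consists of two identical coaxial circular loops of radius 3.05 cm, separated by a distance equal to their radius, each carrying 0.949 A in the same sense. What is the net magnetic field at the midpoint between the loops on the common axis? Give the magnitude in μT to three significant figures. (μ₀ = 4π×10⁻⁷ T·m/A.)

B ≈ 28.0 μT

Each loop contributes B = μ₀IR²/[2(R²+z²)^(3/2)] on the axis, with z measured from that loop.
Loop 1 (z = 0.01525 m): B₁ = 1.40×10⁻⁵ T. Loop 2 (z = 0.01525 m): B₂ = 1.40×10⁻⁵ T.
The fields add: B = B₁ + B₂ = 2.80×10⁻⁵ T.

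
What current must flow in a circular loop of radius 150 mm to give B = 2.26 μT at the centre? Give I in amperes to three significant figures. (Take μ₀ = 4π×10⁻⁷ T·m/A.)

At the centre of a circular loop B = μ₀I/(2R), so I = 2RB/μ₀.
With R = 0.15 m, I = 2 × 0.15 × 2.26×10⁻⁶ / (4π×10⁻⁷) = 0.540 A.

I ≈ 0.540 A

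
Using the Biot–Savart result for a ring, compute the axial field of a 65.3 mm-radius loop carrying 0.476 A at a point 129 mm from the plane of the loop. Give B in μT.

On the axis of a circular loop, B = μ₀IR² / [2(R²+z²)^(3/2)].
R² + z² = (0.0653)² + (0.129)² = 0.02091 m², and (R²+z²)^(3/2) = 3.02×10⁻³ m³.
B = (4π×10⁻⁷ × 0.476 × 0.004264) / (2 × 3.02×10⁻³) = 4.22×10⁻⁷ T.

B ≈ 0.422 μT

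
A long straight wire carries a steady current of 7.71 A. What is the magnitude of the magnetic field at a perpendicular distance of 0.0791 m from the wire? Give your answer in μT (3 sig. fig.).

B ≈ 19.5 μT

For an infinitely long straight wire, B = μ₀I/(2πd).
B = (4π×10⁻⁷ × 7.71) / (2π × 0.0791) = 1.95×10⁻⁵ T.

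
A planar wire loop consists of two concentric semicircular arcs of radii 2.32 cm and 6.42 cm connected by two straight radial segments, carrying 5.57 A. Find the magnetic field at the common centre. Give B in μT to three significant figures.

B ≈ 48.2 μT

The radial connectors point toward the centre, so dl × r̂ = 0 and they contribute nothing.
Each semicircle gives μ₀I/(4R): inner arc 7.54×10⁻⁵ T, outer arc 2.73×10⁻⁵ T.
The two arcs carry current in opposite angular senses, so their fields oppose: B = |7.54×10⁻⁵ − 2.73×10⁻⁵| = 4.82×10⁻⁵ T.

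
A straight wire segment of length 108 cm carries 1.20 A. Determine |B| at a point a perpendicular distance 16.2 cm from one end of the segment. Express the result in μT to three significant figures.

For a finite straight segment, B = (μ₀I/4πd)(sinθ₁ + sinθ₂), where θ₁, θ₂ are the angles from the perpendicular to each end.
The perpendicular foot is at one end, so the two end-offsets along the wire are 0 and L = 1.08 m.
sinθ₁ = 0/√(0²+0.162²) = 0.0000; sinθ₂ = 1.08/√(1.08²+0.162²) = 0.9889.
B = (4π×10⁻⁷ × 1.20) / (4π × 0.162) × (0.0000 + 0.9889) = 7.33×10⁻⁷ T.

B ≈ 0.733 μT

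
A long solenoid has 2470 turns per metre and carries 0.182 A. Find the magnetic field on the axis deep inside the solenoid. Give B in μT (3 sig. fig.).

Inside a long solenoid, B = μ₀nI with n = 2470 turns/m.
B = 4π×10⁻⁷ × 2470 × 0.182 = 5.65×10⁻⁴ T.

B ≈ 565 μT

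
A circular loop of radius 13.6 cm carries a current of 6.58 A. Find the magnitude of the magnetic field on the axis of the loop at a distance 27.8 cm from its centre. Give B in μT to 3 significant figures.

B ≈ 2.58 μT

On the axis of a circular loop, B = μ₀IR² / [2(R²+z²)^(3/2)].
R² + z² = (0.136)² + (0.278)² = 0.09578 m², and (R²+z²)^(3/2) = 2.96×10⁻² m³.
B = (4π×10⁻⁷ × 6.58 × 0.0185) / (2 × 2.96×10⁻²) = 2.58×10⁻⁶ T.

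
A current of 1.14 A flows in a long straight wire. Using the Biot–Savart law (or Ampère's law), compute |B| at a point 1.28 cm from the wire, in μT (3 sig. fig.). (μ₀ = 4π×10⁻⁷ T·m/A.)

For an infinitely long straight wire, B = μ₀I/(2πd).
B = (4π×10⁻⁷ × 1.14) / (2π × 0.0128) = 1.78×10⁻⁵ T.

B ≈ 17.8 μT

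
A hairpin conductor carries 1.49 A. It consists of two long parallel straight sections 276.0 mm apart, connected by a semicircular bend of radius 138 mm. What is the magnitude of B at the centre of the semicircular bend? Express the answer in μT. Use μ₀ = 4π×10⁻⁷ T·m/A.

The semicircular arc contributes B_arc = μ₀I·π/(4πR) = μ₀I/(4R) = 3.39×10⁻⁶ T.
Each semi-infinite lead is at perpendicular distance R = 0.138 m from the centre, with the perpendicular foot at its near end, so it contributes μ₀I/(4πR); both point the same way, together 2.16×10⁻⁶ T.
Arc and leads all point the same direction: B = 3.39×10⁻⁶ + 2.16×10⁻⁶ = 5.55×10⁻⁶ T.

B ≈ 5.55 μT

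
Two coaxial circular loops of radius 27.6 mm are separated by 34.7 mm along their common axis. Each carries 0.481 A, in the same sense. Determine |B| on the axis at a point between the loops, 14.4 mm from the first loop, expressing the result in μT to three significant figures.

B ≈ 13.4 μT

Each loop contributes B = μ₀IR²/[2(R²+z²)^(3/2)] on the axis, with z measured from that loop.
Loop 1 (z = 0.0144 m): B₁ = 7.63×10⁻⁶ T. Loop 2 (z = 0.0203 m): B₂ = 5.72×10⁻⁶ T.
The fields add: B = B₁ + B₂ = 1.34×10⁻⁵ T.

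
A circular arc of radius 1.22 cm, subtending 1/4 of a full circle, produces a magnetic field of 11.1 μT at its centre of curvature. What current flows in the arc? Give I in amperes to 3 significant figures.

For a circular arc, B = μ₀Iφ/(4πR) with φ in radians; here φ = 1.571 rad.
So I = 4πRB/(μ₀φ) = 4π × 0.0122 × 1.11×10⁻⁵ / (4π×10⁻⁷ × 1.571) = 0.862 A.

I ≈ 0.862 A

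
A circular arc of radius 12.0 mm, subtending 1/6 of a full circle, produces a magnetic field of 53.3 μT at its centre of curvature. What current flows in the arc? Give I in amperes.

I ≈ 6.11 A

For a circular arc, B = μ₀Iφ/(4πR) with φ in radians; here φ = 1.047 rad.
So I = 4πRB/(μ₀φ) = 4π × 0.012 × 5.33×10⁻⁵ / (4π×10⁻⁷ × 1.047) = 6.11 A.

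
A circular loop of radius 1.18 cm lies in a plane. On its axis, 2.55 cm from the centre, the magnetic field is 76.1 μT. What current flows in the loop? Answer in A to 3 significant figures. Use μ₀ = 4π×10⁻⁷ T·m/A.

I ≈ 19.3 A

On the axis of a loop, B = μ₀IR²/[2(R²+z²)^(3/2)], so I = 2B(R²+z²)^(3/2)/(μ₀R²).
R² + z² = 0.0001392 + 0.0006502 = 0.0007895 m²; raised to 3/2 gives 2.22×10⁻⁵ m³.
I = 2 × 7.61×10⁻⁵ × 2.22×10⁻⁵ / (1.26×10⁻⁶ × 0.0001392) = 19.3 A.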